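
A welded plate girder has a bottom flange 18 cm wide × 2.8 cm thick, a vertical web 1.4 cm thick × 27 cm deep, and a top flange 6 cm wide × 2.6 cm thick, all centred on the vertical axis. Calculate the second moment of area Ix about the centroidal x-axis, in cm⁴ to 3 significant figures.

Ix ≈ 1.43 × 10⁴ cm⁴

Split into non-overlapping primitives; take the origin at the lower-left of the bounding box.
Bottom plate: 18 × 2.8, A = 50.4 cm², y = 1.4 cm, Ī = 32.928 cm⁴.
Web plate: 1.4 × 27, A = 37.8 cm², y = 16.3 cm, Ī = 2296.4 cm⁴.
Top plate: 6 × 2.6, A = 15.6 cm², y = 31.1 cm, Ī = 8.788 cm⁴.
Centroid: ȳ = ΣA·y / ΣA = 11.29 cm.
Transfer each piece to the centroidal x-axis using Ī + A·d² with d = y − 11.29:
  bottom plate: d = -9.8896 cm → contributes +4962.3 cm⁴
  web plate: d = 5.0104 cm → contributes +3245.3 cm⁴
  top plate: d = 19.81 cm → contributes +6 131 cm⁴
Total I = 14 339 cm⁴.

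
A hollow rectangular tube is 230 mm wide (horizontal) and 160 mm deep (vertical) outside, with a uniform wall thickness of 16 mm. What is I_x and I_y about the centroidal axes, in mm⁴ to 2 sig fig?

Split into non-overlapping primitives; take the origin at the lower-left of the bounding box.
Outer rectangle: 230 × 160, A = 36 800 mm², y = 80 mm, Ī = 78 506 667 mm⁴.
Inner void (subtracted): 198 × 128, A = 25 344 mm², y = 80 mm, Ī = 34 603 008 mm⁴.
By symmetry the centroid is at mid-height, ȳ = 80 mm.
All pieces are centred on the centroidal x-axis, so I = ΣĪ (holes subtracted) = 43 903 659 mm⁴.
Repeating about the centroidal y-axis gives I_y = 79 427 819 mm⁴.

I_x ≈ 4.4 × 10⁷ mm⁴, I_y ≈ 7.9 × 10⁷ mm⁴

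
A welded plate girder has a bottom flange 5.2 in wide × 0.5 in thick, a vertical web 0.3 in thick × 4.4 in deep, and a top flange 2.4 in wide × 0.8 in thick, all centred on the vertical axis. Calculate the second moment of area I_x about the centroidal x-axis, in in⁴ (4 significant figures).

Break the section into simple shapes (no overlaps), measuring from the bottom-left corner of the bounding box.
Bottom plate: 5.2 × 0.5, A = 2.6 in², y = 0.25 in, Ī = 0.0541667 in⁴.
Web plate: 0.3 × 4.4, A = 1.32 in², y = 2.7 in, Ī = 2.1296 in⁴.
Top plate: 2.4 × 0.8, A = 1.92 in², y = 5.3 in, Ī = 0.1024 in⁴.
Centroid: ȳ = ΣA·y / ΣA = 2.46404 in.
Transfer each piece to the centroidal x-axis using Ī + A·d² with d = y − 2.46404:
  bottom plate: d = -2.21404 in → contributes +12.7993 in⁴
  web plate: d = 0.235959 in → contributes +2.20309 in⁴
  top plate: d = 2.83596 in → contributes +15.5443 in⁴
Total I = 30.5467 in⁴.

I_x ≈ 30.55 in⁴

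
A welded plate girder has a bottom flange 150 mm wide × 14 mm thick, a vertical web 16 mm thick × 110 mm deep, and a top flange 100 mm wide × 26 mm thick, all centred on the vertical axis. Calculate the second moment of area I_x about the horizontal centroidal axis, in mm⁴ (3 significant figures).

I_x ≈ 2.17 × 10⁷ mm⁴

Treat the section as a set of non-overlapping primitives; coordinates are from the bounding-box lower-left.
Bottom plate: 150 × 14, A = 2 100 mm², y = 7 mm, Ī = 34 300 mm⁴.
Web plate: 16 × 110, A = 1 760 mm², y = 69 mm, Ī = 1 774 667 mm⁴.
Top plate: 100 × 26, A = 2 600 mm², y = 137 mm, Ī = 146 467 mm⁴.
Centroid: ȳ = ΣA·y / ΣA = 76.214 mm.
Transfer each piece to the horizontal centroidal axis using Ī + A·d² with d = y − 76.214:
  bottom plate: d = -69.214 mm → contributes +10 094 404 mm⁴
  web plate: d = -7.2136 mm → contributes +1 866 251 mm⁴
  top plate: d = 60.786 mm → contributes +9 753 424 mm⁴
Total I = 21 714 079 mm⁴.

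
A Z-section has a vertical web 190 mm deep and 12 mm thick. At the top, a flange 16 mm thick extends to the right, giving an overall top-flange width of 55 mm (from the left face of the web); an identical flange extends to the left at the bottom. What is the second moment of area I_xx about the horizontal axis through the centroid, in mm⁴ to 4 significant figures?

I_xx ≈ 1.730 × 10⁷ mm⁴

Split into non-overlapping primitives; take the origin at the lower-left of the bounding box.
Web: 12 × 190, A = 2 280 mm², y = 95 mm, Ī = 6 859 000 mm⁴.
Top flange (beyond web): 43 × 16, A = 688 mm², y = 182 mm, Ī = 14677.3 mm⁴.
Bottom flange (beyond web): 43 × 16, A = 688 mm², y = 8 mm, Ī = 14677.3 mm⁴.
Centroid: ȳ = ΣA·y / ΣA = 95 mm.
Transfer each piece to the horizontal axis through the centroid using Ī + A·d² with d = y − 95:
  web: d = 0 mm → contributes +6 859 000 mm⁴
  top flange (beyond web): d = 87 mm → contributes +5 222 149 mm⁴
  bottom flange (beyond web): d = -87 mm → contributes +5 222 149 mm⁴
Total I = 17 303 299 mm⁴.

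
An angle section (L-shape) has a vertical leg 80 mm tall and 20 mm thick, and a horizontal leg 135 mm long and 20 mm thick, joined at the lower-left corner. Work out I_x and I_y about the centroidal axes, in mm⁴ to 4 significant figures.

Decompose the section into non-overlapping parts with the origin at the bottom-left of its bounding rectangle.
Vertical leg: 20 × 80, A = 1 600 mm², y = 40 mm, Ī = 853 333 mm⁴.
Horizontal leg (remainder): 115 × 20, A = 2 300 mm², y = 10 mm, Ī = 76666.7 mm⁴.
Centroid: ȳ = ΣA·y / ΣA = 22.3077 mm.
Transfer each piece to the centroidal x-axis using Ī + A·d² with d = y − 22.3077:
  vertical leg: d = 17.6923 mm → contributes +1 354 162 mm⁴
  horizontal leg (remainder): d = -12.3077 mm → contributes +425 069 mm⁴
Total I = 1 779 231 mm⁴.
For the y-axis: x̄ = 49.8077 mm.
Repeating about the centroidal y-axis gives I_y = 6 887 356 mm⁴.

I_x ≈ 1.779 × 10⁶ mm⁴, I_y ≈ 6.887 × 10⁶ mm⁴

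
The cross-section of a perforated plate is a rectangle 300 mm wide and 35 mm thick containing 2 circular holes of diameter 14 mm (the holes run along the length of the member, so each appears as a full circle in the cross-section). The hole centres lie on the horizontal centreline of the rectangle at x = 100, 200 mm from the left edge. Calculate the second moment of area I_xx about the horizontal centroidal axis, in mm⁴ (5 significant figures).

I_xx ≈ 1.0681 × 10⁶ mm⁴

Decompose the section into non-overlapping parts with the origin at the bottom-left of its bounding rectangle.
Plate: 300 × 35, A = 10 500 mm², y = 17.5 mm, Ī = 1 071 875 mm⁴.
Hole 1 (subtracted): ⌀14, A = 153.938 mm², y = 17.5 mm, Ī = 1885.741 mm⁴.
Hole 2 (subtracted): ⌀14, A = 153.938 mm², y = 17.5 mm, Ī = 1885.741 mm⁴.
By symmetry the centroid is at mid-height, ȳ = 17.5 mm.
All pieces are centred on the horizontal centroidal axis, so I = ΣĪ (holes subtracted) = 1 068 104 mm⁴.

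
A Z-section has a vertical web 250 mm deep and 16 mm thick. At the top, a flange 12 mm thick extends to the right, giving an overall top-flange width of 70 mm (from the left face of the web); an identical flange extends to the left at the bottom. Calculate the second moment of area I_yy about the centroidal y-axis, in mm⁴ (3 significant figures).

I_yy ≈ 1.99 × 10⁶ mm⁴

Break the section into simple shapes (no overlaps), measuring from the bottom-left corner of the bounding box.
Web: 16 × 250, A = 4 000 mm², x = 62 mm, Ī = 85 333 mm⁴.
Top flange (beyond web): 54 × 12, A = 648 mm², x = 97 mm, Ī = 157 464 mm⁴.
Bottom flange (beyond web): 54 × 12, A = 648 mm², x = 27 mm, Ī = 157 464 mm⁴.
Centroid: x̄ = ΣA·x / ΣA = 62 mm.
Transfer each piece to the centroidal y-axis using Ī + A·d² with d = x − 62:
  web: d = 0 mm → contributes +85 333 mm⁴
  top flange (beyond web): d = 35 mm → contributes +951 264 mm⁴
  bottom flange (beyond web): d = -35 mm → contributes +951 264 mm⁴
Total I = 1 987 861 mm⁴.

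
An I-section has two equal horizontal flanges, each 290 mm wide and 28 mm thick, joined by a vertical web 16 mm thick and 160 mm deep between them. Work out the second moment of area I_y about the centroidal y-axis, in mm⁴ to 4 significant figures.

I_y ≈ 1.139 × 10⁸ mm⁴

Split into non-overlapping primitives; take the origin at the lower-left of the bounding box.
Bottom flange: 290 × 28, A = 8 120 mm², x = 145 mm, Ī = 56 907 667 mm⁴.
Web: 16 × 160, A = 2 560 mm², x = 145 mm, Ī = 54613.3 mm⁴.
Top flange: 290 × 28, A = 8 120 mm², x = 145 mm, Ī = 56 907 667 mm⁴.
By symmetry the centroid is at mid-width, x̄ = 145 mm.
All pieces are centred on the centroidal y-axis, so I = ΣĪ = 113 869 947 mm⁴.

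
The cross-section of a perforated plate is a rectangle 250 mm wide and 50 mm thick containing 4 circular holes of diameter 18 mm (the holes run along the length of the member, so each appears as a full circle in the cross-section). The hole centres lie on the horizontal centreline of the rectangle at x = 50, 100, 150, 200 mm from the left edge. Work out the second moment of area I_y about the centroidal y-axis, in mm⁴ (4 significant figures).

I_y ≈ 6.190 × 10⁷ mm⁴

Decompose the section into non-overlapping parts with the origin at the bottom-left of its bounding rectangle.
Plate: 250 × 50, A = 12 500 mm², x = 125 mm, Ī = 65 104 167 mm⁴.
Hole 1 (subtracted): ⌀18, A = 254.469 mm², x = 50 mm, Ī = 5 153 mm⁴.
Hole 2 (subtracted): ⌀18, A = 254.469 mm², x = 100 mm, Ī = 5 153 mm⁴.
Hole 3 (subtracted): ⌀18, A = 254.469 mm², x = 150 mm, Ī = 5 153 mm⁴.
Hole 4 (subtracted): ⌀18, A = 254.469 mm², x = 200 mm, Ī = 5 153 mm⁴.
By symmetry the centroid is at mid-width, x̄ = 125 mm.
Transfer each piece to the centroidal y-axis using Ī + A·d² with d = x − 125:
  plate: d = 0 mm → contributes +65 104 167 mm⁴
  hole 1: d = -75 mm → contributes −1 436 541 mm⁴
  hole 2: d = -25 mm → contributes −164 196 mm⁴
  hole 3: d = 25 mm → contributes −164 196 mm⁴
  hole 4: d = 75 mm → contributes −1 436 541 mm⁴
Total I = 61 902 692 mm⁴.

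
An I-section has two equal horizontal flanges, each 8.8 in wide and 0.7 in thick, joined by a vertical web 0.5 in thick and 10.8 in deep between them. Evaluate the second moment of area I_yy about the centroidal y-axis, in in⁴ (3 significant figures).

I_yy ≈ 79.6 in⁴

Break the section into simple shapes (no overlaps), measuring from the bottom-left corner of the bounding box.
Bottom flange: 8.8 × 0.7, A = 6.16 in², x = 4.4 in, Ī = 39.753 in⁴.
Web: 0.5 × 10.8, A = 5.4 in², x = 4.4 in, Ī = 0.1125 in⁴.
Top flange: 8.8 × 0.7, A = 6.16 in², x = 4.4 in, Ī = 39.753 in⁴.
By symmetry the centroid is at mid-width, x̄ = 4.4 in.
All pieces are centred on the centroidal y-axis, so I = ΣĪ = 79.618 in⁴.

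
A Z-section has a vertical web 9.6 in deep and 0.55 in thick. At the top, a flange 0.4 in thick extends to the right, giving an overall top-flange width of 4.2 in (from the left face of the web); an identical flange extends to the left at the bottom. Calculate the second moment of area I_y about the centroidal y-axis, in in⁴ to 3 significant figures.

I_y ≈ 16.3 in⁴

Split into non-overlapping primitives; take the origin at the lower-left of the bounding box.
Web: 0.55 × 9.6, A = 5.28 in², x = 3.925 in, Ī = 0.1331 in⁴.
Top flange (beyond web): 3.65 × 0.4, A = 1.46 in², x = 6.025 in, Ī = 1.6209 in⁴.
Bottom flange (beyond web): 3.65 × 0.4, A = 1.46 in², x = 1.825 in, Ī = 1.6209 in⁴.
Centroid: x̄ = ΣA·x / ΣA = 3.925 in.
Transfer each piece to the centroidal y-axis using Ī + A·d² with d = x − 3.925:
  web: d = 0 in → contributes +0.1331 in⁴
  top flange (beyond web): d = 2.1 in → contributes +8.0595 in⁴
  bottom flange (beyond web): d = -2.1 in → contributes +8.0595 in⁴
Total I = 16.252 in⁴.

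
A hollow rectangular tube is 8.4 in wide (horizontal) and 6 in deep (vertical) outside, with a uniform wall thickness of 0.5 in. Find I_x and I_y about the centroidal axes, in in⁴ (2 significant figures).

I_x ≈ 74 in⁴, I_y ≈ 130 in⁴

Treat the section as a set of non-overlapping primitives; coordinates are from the bounding-box lower-left.
Outer rectangle: 8.4 × 6, A = 50.4 in², y = 3 in, Ī = 151.2 in⁴.
Inner void (subtracted): 7.4 × 5, A = 37 in², y = 3 in, Ī = 77.08 in⁴.
By symmetry the centroid is at mid-height, ȳ = 3 in.
All pieces are centred on the centroidal x-axis, so I = ΣĪ (holes subtracted) = 74.12 in⁴.
Repeating about the centroidal y-axis gives I_y = 127.5 in⁴.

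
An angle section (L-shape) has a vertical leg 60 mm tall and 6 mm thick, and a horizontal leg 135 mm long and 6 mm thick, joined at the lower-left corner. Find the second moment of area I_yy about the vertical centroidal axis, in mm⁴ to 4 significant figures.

I_yy ≈ 2.194 × 10⁶ mm⁴

Split into non-overlapping primitives; take the origin at the lower-left of the bounding box.
Vertical leg: 6 × 60, A = 360 mm², x = 3 mm, Ī = 1 080 mm⁴.
Horizontal leg (remainder): 129 × 6, A = 774 mm², x = 70.5 mm, Ī = 1 073 345 mm⁴.
Centroid: x̄ = ΣA·x / ΣA = 49.0714 mm.
Transfer each piece to the vertical centroidal axis using Ī + A·d² with d = x − 49.0714:
  vertical leg: d = -46.0714 mm → contributes +765 208 mm⁴
  horizontal leg (remainder): d = 21.4286 mm → contributes +1 428 753 mm⁴
Total I = 2 193 960 mm⁴.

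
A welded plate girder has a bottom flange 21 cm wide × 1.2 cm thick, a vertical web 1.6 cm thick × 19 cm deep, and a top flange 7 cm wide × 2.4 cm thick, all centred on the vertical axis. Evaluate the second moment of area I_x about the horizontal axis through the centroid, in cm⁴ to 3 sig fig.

I_x ≈ 5340 cm⁴

Treat the section as a set of non-overlapping primitives; coordinates are from the bounding-box lower-left.
Bottom plate: 21 × 1.2, A = 25.2 cm², y = 0.6 cm, Ī = 3.024 cm⁴.
Web plate: 1.6 × 19, A = 30.4 cm², y = 10.7 cm, Ī = 914.53 cm⁴.
Top plate: 7 × 2.4, A = 16.8 cm², y = 21.4 cm, Ī = 8.064 cm⁴.
Centroid: ȳ = ΣA·y / ΣA = 9.6674 cm.
Transfer each piece to the horizontal axis through the centroid using Ī + A·d² with d = y − 9.6674:
  bottom plate: d = -9.0674 cm → contributes +2074.9 cm⁴
  web plate: d = 1.0326 cm → contributes +946.95 cm⁴
  top plate: d = 11.733 cm → contributes +2320.6 cm⁴
Total I = 5342.5 cm⁴.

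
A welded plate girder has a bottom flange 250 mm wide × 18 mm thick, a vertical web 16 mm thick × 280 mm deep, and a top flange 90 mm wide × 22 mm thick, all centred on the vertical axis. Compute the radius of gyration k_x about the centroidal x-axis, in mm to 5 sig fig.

Split into non-overlapping primitives; take the origin at the lower-left of the bounding box.
Bottom plate: 250 × 18, A = 4 500 mm², y = 9 mm, Ī = 121 500 mm⁴.
Web plate: 16 × 280, A = 4 480 mm², y = 158 mm, Ī = 29 269 333 mm⁴.
Top plate: 90 × 22, A = 1 980 mm², y = 309 mm, Ī = 79 860 mm⁴.
Centroid: ȳ = ΣA·y / ΣA = 124.1022 mm.
Transfer each piece to the centroidal x-axis using Ī + A·d² with d = y − 124.1022:
  bottom plate: d = -115.1022 mm → contributes +59 739 813 mm⁴
  web plate: d = 33.89781 mm → contributes +34 417 129 mm⁴
  top plate: d = 184.8978 mm → contributes +67 770 516 mm⁴
Total I = 161 927 459 mm⁴.
Radius of gyration: k = √(I/A) = √(161 927 459 / 10 960) = 121.55 mm.

k_x ≈ 121.55 mm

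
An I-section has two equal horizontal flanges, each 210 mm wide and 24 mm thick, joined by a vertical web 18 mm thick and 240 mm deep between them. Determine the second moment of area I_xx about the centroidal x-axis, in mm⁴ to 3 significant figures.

Decompose the section into non-overlapping parts with the origin at the bottom-left of its bounding rectangle.
Bottom flange: 210 × 24, A = 5 040 mm², y = 12 mm, Ī = 241 920 mm⁴.
Web: 18 × 240, A = 4 320 mm², y = 144 mm, Ī = 20 736 000 mm⁴.
Top flange: 210 × 24, A = 5 040 mm², y = 276 mm, Ī = 241 920 mm⁴.
By symmetry the centroid is at mid-height, ȳ = 144 mm.
Transfer each piece to the centroidal x-axis using Ī + A·d² with d = y − 144:
  bottom flange: d = -132 mm → contributes +88 058 880 mm⁴
  web: d = 0 mm → contributes +20 736 000 mm⁴
  top flange: d = 132 mm → contributes +88 058 880 mm⁴
Total I = 196 853 760 mm⁴.

I_xx ≈ 1.97 × 10⁸ mm⁴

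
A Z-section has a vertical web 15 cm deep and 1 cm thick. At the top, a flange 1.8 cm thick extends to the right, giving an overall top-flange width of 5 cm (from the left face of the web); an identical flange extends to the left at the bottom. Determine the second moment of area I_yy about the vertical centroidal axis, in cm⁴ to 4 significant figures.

Break the section into simple shapes (no overlaps), measuring from the bottom-left corner of the bounding box.
Web: 1 × 15, A = 15 cm², x = 4.5 cm, Ī = 1.25 cm⁴.
Top flange (beyond web): 4 × 1.8, A = 7.2 cm², x = 7 cm, Ī = 9.6 cm⁴.
Bottom flange (beyond web): 4 × 1.8, A = 7.2 cm², x = 2 cm, Ī = 9.6 cm⁴.
Centroid: x̄ = ΣA·x / ΣA = 4.5 cm.
Transfer each piece to the vertical centroidal axis using Ī + A·d² with d = x − 4.5:
  web: d = 0 cm → contributes +1.25 cm⁴
  top flange (beyond web): d = 2.5 cm → contributes +54.6 cm⁴
  bottom flange (beyond web): d = -2.5 cm → contributes +54.6 cm⁴
Total I = 110.45 cm⁴.

I_yy ≈ 110.5 cm⁴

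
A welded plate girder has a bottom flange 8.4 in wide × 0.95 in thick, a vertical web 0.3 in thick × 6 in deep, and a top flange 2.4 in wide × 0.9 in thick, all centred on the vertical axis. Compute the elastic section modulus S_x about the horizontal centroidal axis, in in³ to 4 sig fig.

Break the section into simple shapes (no overlaps), measuring from the bottom-left corner of the bounding box.
Bottom plate: 8.4 × 0.95, A = 7.98 in², y = 0.475 in, Ī = 0.600163 in⁴.
Web plate: 0.3 × 6, A = 1.8 in², y = 3.95 in, Ī = 5.4 in⁴.
Top plate: 2.4 × 0.9, A = 2.16 in², y = 7.4 in, Ī = 0.1458 in⁴.
Centroid: ȳ = ΣA·y / ΣA = 2.25163 in.
Transfer each piece to the horizontal centroidal axis using Ī + A·d² with d = y − 2.25163:
  bottom plate: d = -1.77663 in → contributes +25.7884 in⁴
  web plate: d = 1.69837 in → contributes +10.592 in⁴
  top plate: d = 5.14837 in → contributes +57.3981 in⁴
Total I = 93.7785 in⁴.
Extreme fibre distance c = 5.59837 in; S = I/c = 16.751 in³.

S_x ≈ 16.75 in³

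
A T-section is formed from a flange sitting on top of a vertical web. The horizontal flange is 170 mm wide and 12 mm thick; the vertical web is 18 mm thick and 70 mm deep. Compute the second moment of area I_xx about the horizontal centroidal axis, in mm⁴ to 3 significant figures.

I_xx ≈ 1.85 × 10⁶ mm⁴

Split into non-overlapping primitives; take the origin at the lower-left of the bounding box.
Flange: 170 × 12, A = 2 040 mm², y = 76 mm, Ī = 24 480 mm⁴.
Web: 18 × 70, A = 1 260 mm², y = 35 mm, Ī = 514 500 mm⁴.
Centroid: ȳ = ΣA·y / ΣA = 60.345 mm.
Transfer each piece to the horizontal centroidal axis using Ī + A·d² with d = y − 60.345:
  flange: d = 15.655 mm → contributes +524 412 mm⁴
  web: d = -25.345 mm → contributes +1 323 914 mm⁴
Total I = 1 848 326 mm⁴.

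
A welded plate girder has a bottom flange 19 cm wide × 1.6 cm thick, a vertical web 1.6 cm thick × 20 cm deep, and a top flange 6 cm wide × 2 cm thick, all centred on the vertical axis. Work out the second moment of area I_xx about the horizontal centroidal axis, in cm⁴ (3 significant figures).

Treat the section as a set of non-overlapping primitives; coordinates are from the bounding-box lower-left.
Bottom plate: 19 × 1.6, A = 30.4 cm², y = 0.8 cm, Ī = 6.4853 cm⁴.
Web plate: 1.6 × 20, A = 32 cm², y = 11.6 cm, Ī = 1066.7 cm⁴.
Top plate: 6 × 2, A = 12 cm², y = 22.6 cm, Ī = 4 cm⁴.
Centroid: ȳ = ΣA·y / ΣA = 8.9613 cm.
Transfer each piece to the horizontal centroidal axis using Ī + A·d² with d = y − 8.9613:
  bottom plate: d = -8.1613 cm → contributes +2031.3 cm⁴
  web plate: d = 2.6387 cm → contributes +1289.5 cm⁴
  top plate: d = 13.639 cm → contributes +2236.2 cm⁴
Total I = 5 557 cm⁴.

I_xx ≈ 5560 cm⁴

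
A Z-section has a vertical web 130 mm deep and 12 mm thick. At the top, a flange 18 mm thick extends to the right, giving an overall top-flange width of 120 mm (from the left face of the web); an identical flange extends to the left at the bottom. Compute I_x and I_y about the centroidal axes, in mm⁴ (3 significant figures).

I_x ≈ 1.45 × 10⁷ mm⁴, I_y ≈ 1.78 × 10⁷ mm⁴

Treat the section as a set of non-overlapping primitives; coordinates are from the bounding-box lower-left.
Web: 12 × 130, A = 1 560 mm², y = 65 mm, Ī = 2 197 000 mm⁴.
Top flange (beyond web): 108 × 18, A = 1 944 mm², y = 121 mm, Ī = 52 488 mm⁴.
Bottom flange (beyond web): 108 × 18, A = 1 944 mm², y = 9 mm, Ī = 52 488 mm⁴.
Centroid: ȳ = ΣA·y / ΣA = 65 mm.
Transfer each piece to the centroidal x-axis using Ī + A·d² with d = y − 65:
  web: d = 0 mm → contributes +2 197 000 mm⁴
  top flange (beyond web): d = 56 mm → contributes +6 148 872 mm⁴
  bottom flange (beyond web): d = -56 mm → contributes +6 148 872 mm⁴
Total I = 14 494 744 mm⁴.
For the y-axis: x̄ = 114 mm.
Repeating about the centroidal y-axis gives I_y = 17 794 656 mm⁴.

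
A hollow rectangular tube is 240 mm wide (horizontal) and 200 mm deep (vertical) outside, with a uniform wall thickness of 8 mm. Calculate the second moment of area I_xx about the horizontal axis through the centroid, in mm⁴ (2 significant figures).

I_xx ≈ 4.4 × 10⁷ mm⁴

Treat the section as a set of non-overlapping primitives; coordinates are from the bounding-box lower-left.
Outer rectangle: 240 × 200, A = 48 000 mm², y = 100 mm, Ī = 160 000 000 mm⁴.
Inner void (subtracted): 224 × 184, A = 41 216 mm², y = 100 mm, Ī = 116 284 075 mm⁴.
By symmetry the centroid is at mid-height, ȳ = 100 mm.
All pieces are centred on the horizontal axis through the centroid, so I = ΣĪ (holes subtracted) = 43 715 925 mm⁴.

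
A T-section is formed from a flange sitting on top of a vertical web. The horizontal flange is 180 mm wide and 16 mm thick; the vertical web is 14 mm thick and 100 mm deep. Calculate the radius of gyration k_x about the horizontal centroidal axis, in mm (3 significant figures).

k_x ≈ 32.1 mm

Break the section into simple shapes (no overlaps), measuring from the bottom-left corner of the bounding box.
Flange: 180 × 16, A = 2 880 mm², y = 108 mm, Ī = 61 440 mm⁴.
Web: 14 × 100, A = 1 400 mm², y = 50 mm, Ī = 1 166 667 mm⁴.
Centroid: ȳ = ΣA·y / ΣA = 89.028 mm.
Transfer each piece to the horizontal centroidal axis using Ī + A·d² with d = y − 89.028:
  flange: d = 18.972 mm → contributes +1 098 054 mm⁴
  web: d = -39.028 mm → contributes +3 299 129 mm⁴
Total I = 4 397 183 mm⁴.
Radius of gyration: k = √(I/A) = √(4 397 183 / 4 280) = 32.053 mm.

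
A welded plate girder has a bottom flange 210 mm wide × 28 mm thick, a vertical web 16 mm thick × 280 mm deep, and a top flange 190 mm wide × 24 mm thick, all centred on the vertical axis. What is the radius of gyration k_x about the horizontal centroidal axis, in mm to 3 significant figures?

k_x ≈ 135 mm

Break the section into simple shapes (no overlaps), measuring from the bottom-left corner of the bounding box.
Bottom plate: 210 × 28, A = 5 880 mm², y = 14 mm, Ī = 384 160 mm⁴.
Web plate: 16 × 280, A = 4 480 mm², y = 168 mm, Ī = 29 269 333 mm⁴.
Top plate: 190 × 24, A = 4 560 mm², y = 320 mm, Ī = 218 880 mm⁴.
Centroid: ȳ = ΣA·y / ΣA = 153.76 mm.
Transfer each piece to the horizontal centroidal axis using Ī + A·d² with d = y − 153.76:
  bottom plate: d = -139.76 mm → contributes +115 244 060 mm⁴
  web plate: d = 14.236 mm → contributes +30 177 257 mm⁴
  top plate: d = 166.24 mm → contributes +126 231 665 mm⁴
Total I = 271 652 983 mm⁴.
Radius of gyration: k = √(I/A) = √(271 652 983 / 14 920) = 134.93 mm.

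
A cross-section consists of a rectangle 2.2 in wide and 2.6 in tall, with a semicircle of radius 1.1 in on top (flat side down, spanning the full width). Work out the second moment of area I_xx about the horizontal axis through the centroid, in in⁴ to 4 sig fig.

I_xx ≈ 7.837 in⁴

Split into non-overlapping primitives; take the origin at the lower-left of the bounding box.
Rectangular body: 2.2 × 2.6, A = 5.72 in², y = 1.3 in, Ī = 3.22227 in⁴.
Semicircular cap: semicircle r = 1.1, A = 1.90066 in², y = 3.06685 in, Ī = 0.160695 in⁴.
Centroid: ȳ = ΣA·y / ΣA = 1.74067 in.
Transfer each piece to the horizontal axis through the centroid using Ī + A·d² with d = y − 1.74067:
  rectangular body: d = -0.44067 in → contributes +4.33303 in⁴
  semicircular cap: d = 1.32618 in → contributes +3.50352 in⁴
Total I = 7.83655 in⁴.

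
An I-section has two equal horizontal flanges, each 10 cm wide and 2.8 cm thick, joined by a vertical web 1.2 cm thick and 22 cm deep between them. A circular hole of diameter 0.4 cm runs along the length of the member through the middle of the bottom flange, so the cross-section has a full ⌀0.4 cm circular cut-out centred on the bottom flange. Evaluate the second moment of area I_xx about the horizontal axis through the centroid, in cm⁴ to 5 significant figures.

Decompose the section into non-overlapping parts with the origin at the bottom-left of its bounding rectangle.
Bottom flange: 10 × 2.8, A = 28 cm², y = 1.4 cm, Ī = 18.29333 cm⁴.
Web: 1.2 × 22, A = 26.4 cm², y = 13.8 cm, Ī = 1064.8 cm⁴.
Top flange: 10 × 2.8, A = 28 cm², y = 26.2 cm, Ī = 18.29333 cm⁴.
Hole (subtracted): ⌀0.4, A = 0.1256637 cm², y = 1.4 cm, Ī = 0.001256637 cm⁴.
Centroid: ȳ = ΣA·y / ΣA = 13.81894 cm.
Transfer each piece to the horizontal axis through the centroid using Ī + A·d² with d = y − 13.81894:
  bottom flange: d = -12.41894 cm → contributes +4336.735 cm⁴
  web: d = -0.01893944 cm → contributes +1064.809 cm⁴
  top flange: d = 12.38106 cm → contributes +4310.432 cm⁴
  hole: d = -12.41894 cm → contributes −19.38238 cm⁴
Total I = 9692.594 cm⁴.

I_xx ≈ 9692.6 cm⁴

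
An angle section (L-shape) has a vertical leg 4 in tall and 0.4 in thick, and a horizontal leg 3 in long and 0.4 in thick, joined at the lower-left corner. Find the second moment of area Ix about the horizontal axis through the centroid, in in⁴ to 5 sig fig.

Decompose the section into non-overlapping parts with the origin at the bottom-left of its bounding rectangle.
Vertical leg: 0.4 × 4, A = 1.6 in², y = 2 in, Ī = 2.133333 in⁴.
Horizontal leg (remainder): 2.6 × 0.4, A = 1.04 in², y = 0.2 in, Ī = 0.01386667 in⁴.
Centroid: ȳ = ΣA·y / ΣA = 1.290909 in.
Transfer each piece to the horizontal axis through the centroid using Ī + A·d² with d = y − 1.290909:
  vertical leg: d = 0.7090909 in → contributes +2.937829 in⁴
  horizontal leg (remainder): d = -1.090909 in → contributes +1.251553 in⁴
Total I = 4.189382 in⁴.

Ix ≈ 4.1894 in⁴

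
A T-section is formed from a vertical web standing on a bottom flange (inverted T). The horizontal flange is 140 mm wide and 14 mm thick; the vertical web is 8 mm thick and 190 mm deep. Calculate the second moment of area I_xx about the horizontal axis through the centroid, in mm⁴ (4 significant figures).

Decompose the section into non-overlapping parts with the origin at the bottom-left of its bounding rectangle.
Flange: 140 × 14, A = 1 960 mm², y = 7 mm, Ī = 32013.3 mm⁴.
Web: 8 × 190, A = 1 520 mm², y = 109 mm, Ī = 4 572 667 mm⁴.
Centroid: ȳ = ΣA·y / ΣA = 51.5517 mm.
Transfer each piece to the horizontal axis through the centroid using Ī + A·d² with d = y − 51.5517:
  flange: d = -44.5517 mm → contributes +3 922 331 mm⁴
  web: d = 57.4483 mm → contributes +9 589 129 mm⁴
Total I = 13 511 461 mm⁴.

I_xx ≈ 1.351 × 10⁷ mm⁴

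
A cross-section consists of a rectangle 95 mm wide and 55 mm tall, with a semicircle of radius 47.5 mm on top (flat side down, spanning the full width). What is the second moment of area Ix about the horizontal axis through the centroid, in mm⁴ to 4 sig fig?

Ix ≈ 6.673 × 10⁶ mm⁴

Treat the section as a set of non-overlapping primitives; coordinates are from the bounding-box lower-left.
Rectangular body: 95 × 55, A = 5 225 mm², y = 27.5 mm, Ī = 1 317 135 mm⁴.
Semicircular cap: semicircle r = 47.5, A = 3544.11 mm², y = 75.1596 mm, Ī = 558 736 mm⁴.
Centroid: ȳ = ΣA·y / ΣA = 46.762 mm.
Transfer each piece to the horizontal axis through the centroid using Ī + A·d² with d = y − 46.762:
  rectangular body: d = -19.262 mm → contributes +3 255 747 mm⁴
  semicircular cap: d = 28.3976 mm → contributes +3 416 787 mm⁴
Total I = 6 672 534 mm⁴.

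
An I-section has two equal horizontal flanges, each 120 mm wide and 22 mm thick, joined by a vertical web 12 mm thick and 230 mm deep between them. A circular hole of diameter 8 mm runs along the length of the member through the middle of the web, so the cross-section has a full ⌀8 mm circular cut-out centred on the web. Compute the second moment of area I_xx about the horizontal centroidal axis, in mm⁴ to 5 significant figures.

Treat the section as a set of non-overlapping primitives; coordinates are from the bounding-box lower-left.
Bottom flange: 120 × 22, A = 2 640 mm², y = 11 mm, Ī = 106 480 mm⁴.
Web: 12 × 230, A = 2 760 mm², y = 137 mm, Ī = 12 167 000 mm⁴.
Top flange: 120 × 22, A = 2 640 mm², y = 263 mm, Ī = 106 480 mm⁴.
Hole (subtracted): ⌀8, A = 50.26548 mm², y = 137 mm, Ī = 201.0619 mm⁴.
By symmetry the centroid is at mid-height, ȳ = 137 mm.
Transfer each piece to the horizontal centroidal axis using Ī + A·d² with d = y − 137:
  bottom flange: d = -126 mm → contributes +42 019 120 mm⁴
  web: d = 0 mm → contributes +12 167 000 mm⁴
  top flange: d = 126 mm → contributes +42 019 120 mm⁴
  hole: d = 0 mm → contributes −201.0619 mm⁴
Total I = 96 205 039 mm⁴.

I_xx ≈ 9.6205 × 10⁷ mm⁴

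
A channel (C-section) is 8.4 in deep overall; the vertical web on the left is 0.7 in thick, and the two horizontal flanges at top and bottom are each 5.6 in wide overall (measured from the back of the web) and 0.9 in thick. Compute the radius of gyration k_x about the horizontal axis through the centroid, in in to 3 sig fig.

k_x ≈ 3.29 in

Decompose the section into non-overlapping parts with the origin at the bottom-left of its bounding rectangle.
Web: 0.7 × 8.4, A = 5.88 in², y = 4.2 in, Ī = 34.574 in⁴.
Top flange (beyond web): 4.9 × 0.9, A = 4.41 in², y = 7.95 in, Ī = 0.29768 in⁴.
Bottom flange (beyond web): 4.9 × 0.9, A = 4.41 in², y = 0.45 in, Ī = 0.29768 in⁴.
By symmetry the centroid is at mid-height, ȳ = 4.2 in.
Transfer each piece to the horizontal axis through the centroid using Ī + A·d² with d = y − 4.2:
  web: d = 0 in → contributes +34.574 in⁴
  top flange (beyond web): d = 3.75 in → contributes +62.313 in⁴
  bottom flange (beyond web): d = -3.75 in → contributes +62.313 in⁴
Total I = 159.2 in⁴.
Radius of gyration: k = √(I/A) = √(159.2 / 14.7) = 3.2909 in.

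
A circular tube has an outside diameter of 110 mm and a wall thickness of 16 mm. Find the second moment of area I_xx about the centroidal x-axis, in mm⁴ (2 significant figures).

Treat the section as a set of non-overlapping primitives; coordinates are from the bounding-box lower-left.
Outer circle: ⌀110, A = 9 503 mm², y = 55 mm, Ī = 7 186 884 mm⁴.
Bore (subtracted): ⌀78, A = 4 778 mm², y = 55 mm, Ī = 1 816 972 mm⁴.
By symmetry the centroid is at mid-height, ȳ = 55 mm.
All pieces are centred on the centroidal x-axis, so I = ΣĪ (holes subtracted) = 5 369 912 mm⁴.

I_xx ≈ 5.4 × 10⁶ mm⁴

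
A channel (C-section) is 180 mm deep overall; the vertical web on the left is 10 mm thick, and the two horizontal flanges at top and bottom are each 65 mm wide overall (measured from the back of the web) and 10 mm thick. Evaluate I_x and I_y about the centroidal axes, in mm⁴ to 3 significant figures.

Break the section into simple shapes (no overlaps), measuring from the bottom-left corner of the bounding box.
Web: 10 × 180, A = 1 800 mm², y = 90 mm, Ī = 4 860 000 mm⁴.
Top flange (beyond web): 55 × 10, A = 550 mm², y = 175 mm, Ī = 4583.3 mm⁴.
Bottom flange (beyond web): 55 × 10, A = 550 mm², y = 5 mm, Ī = 4583.3 mm⁴.
By symmetry the centroid is at mid-height, ȳ = 90 mm.
Transfer each piece to the centroidal x-axis using Ī + A·d² with d = y − 90:
  web: d = 0 mm → contributes +4 860 000 mm⁴
  top flange (beyond web): d = 85 mm → contributes +3 978 333 mm⁴
  bottom flange (beyond web): d = -85 mm → contributes +3 978 333 mm⁴
Total I = 12 816 667 mm⁴.
For the y-axis: x̄ = 17.328 mm.
Repeating about the centroidal y-axis gives I_y = 1 013 455 mm⁴.

I_x ≈ 1.28 × 10⁷ mm⁴, I_y ≈ 1.01 × 10⁶ mm⁴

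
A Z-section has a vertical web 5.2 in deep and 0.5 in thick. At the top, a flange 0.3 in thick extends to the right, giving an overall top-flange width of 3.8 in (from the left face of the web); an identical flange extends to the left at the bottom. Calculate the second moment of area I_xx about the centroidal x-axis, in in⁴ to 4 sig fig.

Break the section into simple shapes (no overlaps), measuring from the bottom-left corner of the bounding box.
Web: 0.5 × 5.2, A = 2.6 in², y = 2.6 in, Ī = 5.85867 in⁴.
Top flange (beyond web): 3.3 × 0.3, A = 0.99 in², y = 5.05 in, Ī = 0.007425 in⁴.
Bottom flange (beyond web): 3.3 × 0.3, A = 0.99 in², y = 0.15 in, Ī = 0.007425 in⁴.
Centroid: ȳ = ΣA·y / ΣA = 2.6 in.
Transfer each piece to the centroidal x-axis using Ī + A·d² with d = y − 2.6:
  web: d = 0 in → contributes +5.85867 in⁴
  top flange (beyond web): d = 2.45 in → contributes +5.9499 in⁴
  bottom flange (beyond web): d = -2.45 in → contributes +5.9499 in⁴
Total I = 17.7585 in⁴.

I_xx ≈ 17.76 in⁴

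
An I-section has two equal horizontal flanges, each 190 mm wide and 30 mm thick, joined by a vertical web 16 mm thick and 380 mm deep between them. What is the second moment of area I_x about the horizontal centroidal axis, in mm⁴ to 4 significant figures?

Split into non-overlapping primitives; take the origin at the lower-left of the bounding box.
Bottom flange: 190 × 30, A = 5 700 mm², y = 15 mm, Ī = 427 500 mm⁴.
Web: 16 × 380, A = 6 080 mm², y = 220 mm, Ī = 73 162 667 mm⁴.
Top flange: 190 × 30, A = 5 700 mm², y = 425 mm, Ī = 427 500 mm⁴.
By symmetry the centroid is at mid-height, ȳ = 220 mm.
Transfer each piece to the horizontal centroidal axis using Ī + A·d² with d = y − 220:
  bottom flange: d = -205 mm → contributes +239 970 000 mm⁴
  web: d = 0 mm → contributes +73 162 667 mm⁴
  top flange: d = 205 mm → contributes +239 970 000 mm⁴
Total I = 553 102 667 mm⁴.

I_x ≈ 5.531 × 10⁸ mm⁴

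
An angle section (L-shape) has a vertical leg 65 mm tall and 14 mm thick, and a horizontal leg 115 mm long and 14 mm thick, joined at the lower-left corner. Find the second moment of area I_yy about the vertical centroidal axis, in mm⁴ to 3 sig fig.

I_yy ≈ 3.05 × 10⁶ mm⁴

Split into non-overlapping primitives; take the origin at the lower-left of the bounding box.
Vertical leg: 14 × 65, A = 910 mm², x = 7 mm, Ī = 14 863 mm⁴.
Horizontal leg (remainder): 101 × 14, A = 1 414 mm², x = 64.5 mm, Ī = 1 202 018 mm⁴.
Centroid: x̄ = ΣA·x / ΣA = 41.985 mm.
Transfer each piece to the vertical centroidal axis using Ī + A·d² with d = x − 41.985:
  vertical leg: d = -34.985 mm → contributes +1 128 654 mm⁴
  horizontal leg (remainder): d = 22.515 mm → contributes +1 918 814 mm⁴
Total I = 3 047 468 mm⁴.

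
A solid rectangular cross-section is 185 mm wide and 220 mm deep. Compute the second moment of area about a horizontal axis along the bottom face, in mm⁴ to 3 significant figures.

The section: 185 × 220, A = 40 700 mm², y = 110 mm, Ī = 164 156 667 mm⁴.
Transfer it to the bottom edge using Ī + A·d² with d = y − 0:
  the section: d = 110 mm → contributes +656 626 667 mm⁴
Total I = 656 626 667 mm⁴.

I_base ≈ 6.57 × 10⁸ mm⁴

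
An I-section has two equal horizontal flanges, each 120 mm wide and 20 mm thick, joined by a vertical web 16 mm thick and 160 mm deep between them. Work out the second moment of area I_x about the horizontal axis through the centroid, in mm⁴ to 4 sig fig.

Treat the section as a set of non-overlapping primitives; coordinates are from the bounding-box lower-left.
Bottom flange: 120 × 20, A = 2 400 mm², y = 10 mm, Ī = 80 000 mm⁴.
Web: 16 × 160, A = 2 560 mm², y = 100 mm, Ī = 5 461 333 mm⁴.
Top flange: 120 × 20, A = 2 400 mm², y = 190 mm, Ī = 80 000 mm⁴.
By symmetry the centroid is at mid-height, ȳ = 100 mm.
Transfer each piece to the horizontal axis through the centroid using Ī + A·d² with d = y − 100:
  bottom flange: d = -90 mm → contributes +19 520 000 mm⁴
  web: d = 0 mm → contributes +5 461 333 mm⁴
  top flange: d = 90 mm → contributes +19 520 000 mm⁴
Total I = 44 501 333 mm⁴.

I_x ≈ 4.450 × 10⁷ mm⁴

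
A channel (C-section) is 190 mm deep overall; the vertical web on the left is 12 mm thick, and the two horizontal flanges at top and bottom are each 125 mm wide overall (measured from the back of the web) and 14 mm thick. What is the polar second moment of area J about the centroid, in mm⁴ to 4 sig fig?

J ≈ 3.998 × 10⁷ mm⁴

Decompose the section into non-overlapping parts with the origin at the bottom-left of its bounding rectangle.
Web: 12 × 190, A = 2 280 mm², y = 95 mm, Ī = 6 859 000 mm⁴.
Top flange (beyond web): 113 × 14, A = 1 582 mm², y = 183 mm, Ī = 25839.3 mm⁴.
Bottom flange (beyond web): 113 × 14, A = 1 582 mm², y = 7 mm, Ī = 25839.3 mm⁴.
By symmetry the centroid is at mid-height, ȳ = 95 mm.
Transfer each piece to the centroidal x-axis using Ī + A·d² with d = y − 95:
  web: d = 0 mm → contributes +6 859 000 mm⁴
  top flange (beyond web): d = 88 mm → contributes +12 276 847 mm⁴
  bottom flange (beyond web): d = -88 mm → contributes +12 276 847 mm⁴
Total I = 31 412 695 mm⁴.
For the y-axis: x̄ = 42.3244 mm.
Repeating about the centroidal y-axis gives I_y = 8 570 346 mm⁴.
Polar second moment: J = I_x + I_y = 39 983 040 mm⁴.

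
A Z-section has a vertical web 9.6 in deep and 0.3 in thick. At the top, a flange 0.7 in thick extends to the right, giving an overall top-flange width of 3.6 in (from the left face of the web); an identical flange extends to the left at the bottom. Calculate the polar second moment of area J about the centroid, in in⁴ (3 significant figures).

Treat the section as a set of non-overlapping primitives; coordinates are from the bounding-box lower-left.
Web: 0.3 × 9.6, A = 2.88 in², y = 4.8 in, Ī = 22.118 in⁴.
Top flange (beyond web): 3.3 × 0.7, A = 2.31 in², y = 9.25 in, Ī = 0.094325 in⁴.
Bottom flange (beyond web): 3.3 × 0.7, A = 2.31 in², y = 0.35 in, Ī = 0.094325 in⁴.
Centroid: ȳ = ΣA·y / ΣA = 4.8 in.
Transfer each piece to the centroidal x-axis using Ī + A·d² with d = y − 4.8:
  web: d = 0 in → contributes +22.118 in⁴
  top flange (beyond web): d = 4.45 in → contributes +45.838 in⁴
  bottom flange (beyond web): d = -4.45 in → contributes +45.838 in⁴
Total I = 113.79 in⁴.
For the y-axis: x̄ = 3.45 in.
Repeating about the centroidal y-axis gives I_y = 19.183 in⁴.
Polar second moment: J = I_x + I_y = 132.98 in⁴.

J ≈ 133 in⁴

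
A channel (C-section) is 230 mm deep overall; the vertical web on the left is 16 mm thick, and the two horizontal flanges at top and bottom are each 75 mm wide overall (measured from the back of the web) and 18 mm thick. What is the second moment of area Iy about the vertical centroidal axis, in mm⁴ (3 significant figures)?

Treat the section as a set of non-overlapping primitives; coordinates are from the bounding-box lower-left.
Web: 16 × 230, A = 3 680 mm², x = 8 mm, Ī = 78 507 mm⁴.
Top flange (beyond web): 59 × 18, A = 1 062 mm², x = 45.5 mm, Ī = 308 069 mm⁴.
Bottom flange (beyond web): 59 × 18, A = 1 062 mm², x = 45.5 mm, Ī = 308 069 mm⁴.
Centroid: x̄ = ΣA·x / ΣA = 21.723 mm.
Transfer each piece to the vertical centroidal axis using Ī + A·d² with d = x − 21.723:
  web: d = -13.723 mm → contributes +771 557 mm⁴
  top flange (beyond web): d = 23.777 mm → contributes +908 451 mm⁴
  bottom flange (beyond web): d = 23.777 mm → contributes +908 451 mm⁴
Total I = 2 588 458 mm⁴.

Iy ≈ 2.59 × 10⁶ mm⁴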